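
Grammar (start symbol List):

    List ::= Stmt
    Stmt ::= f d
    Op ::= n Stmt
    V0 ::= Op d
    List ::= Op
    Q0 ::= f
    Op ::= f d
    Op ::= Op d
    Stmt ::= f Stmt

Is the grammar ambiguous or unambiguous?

Witness: f d

Derivation 1: List ⇒ Stmt ⇒ f d
Derivation 2: List ⇒ Op ⇒ f d

Two distinct leftmost derivations for the same string.

Ambiguous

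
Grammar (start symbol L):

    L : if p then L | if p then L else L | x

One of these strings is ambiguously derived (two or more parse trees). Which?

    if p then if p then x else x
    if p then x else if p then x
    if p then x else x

if p then if p then x else x

if p then if p then x else x: 2 trees
if p then x else if p then x: 1 tree
if p then x else x: 1 tree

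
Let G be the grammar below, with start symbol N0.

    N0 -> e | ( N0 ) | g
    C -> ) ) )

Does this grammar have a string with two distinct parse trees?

Unambiguous

Only N0 is reachable from N0; ignoring the rest: L(N0) is { openⁿ atom closeⁿ : n ≥ 0 }. The bracket depth fixes n, and the derivation is forced at every step.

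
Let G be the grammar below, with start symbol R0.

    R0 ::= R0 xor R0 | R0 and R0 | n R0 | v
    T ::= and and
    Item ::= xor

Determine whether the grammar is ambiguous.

Ambiguous

Witness: n v and v

Derivation 1: R0 ⇒ R0 and R0 ⇒ n R0 and R0 ⇒ n v and R0 ⇒ n v and v
Derivation 2: R0 ⇒ n R0 ⇒ n R0 and R0 ⇒ n v and R0 ⇒ n v and v

Two distinct leftmost derivations for the same string.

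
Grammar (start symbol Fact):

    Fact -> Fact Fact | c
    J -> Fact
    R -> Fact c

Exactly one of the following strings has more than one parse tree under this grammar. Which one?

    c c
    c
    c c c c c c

c c: 1 tree
c: 1 tree
c c c c c c: 42 trees

c c c c c c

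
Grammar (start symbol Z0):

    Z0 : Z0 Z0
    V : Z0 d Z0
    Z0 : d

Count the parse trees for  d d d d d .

14

Parse trees for d d d d d (showing first 6 of 14):
  [Z0 [Z0 d] [Z0 [Z0 d] [Z0 [Z0 d] [Z0 [Z0 d] [Z0 d]]]]]
  [Z0 [Z0 d] [Z0 [Z0 d] [Z0 [Z0 [Z0 d] [Z0 d]] [Z0 d]]]]
  [Z0 [Z0 d] [Z0 [Z0 [Z0 d] [Z0 d]] [Z0 [Z0 d] [Z0 d]]]]
  [Z0 [Z0 d] [Z0 [Z0 [Z0 d] [Z0 [Z0 d] [Z0 d]]] [Z0 d]]]
  [Z0 [Z0 d] [Z0 [Z0 [Z0 [Z0 d] [Z0 d]] [Z0 d]] [Z0 d]]]
  [Z0 [Z0 [Z0 d] [Z0 d]] [Z0 [Z0 d] [Z0 [Z0 d] [Z0 d]]]]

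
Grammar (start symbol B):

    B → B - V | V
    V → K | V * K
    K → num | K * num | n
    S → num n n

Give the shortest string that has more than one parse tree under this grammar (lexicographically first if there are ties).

n * num

length 1: no string has ≥2 trees
length 3: n * num has 2 parse trees

Two derivations of n * num:
  B ⇒ V ⇒ K ⇒ K * num ⇒ n * num
  B ⇒ V ⇒ V * K ⇒ K * K ⇒ n * K ⇒ n * num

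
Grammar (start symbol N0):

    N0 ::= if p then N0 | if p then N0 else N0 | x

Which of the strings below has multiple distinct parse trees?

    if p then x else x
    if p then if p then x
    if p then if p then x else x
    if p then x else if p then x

if p then if p then x else x

if p then x else x: 1 tree
if p then if p then x: 1 tree
if p then if p then x else x: 2 trees
if p then x else if p then x: 1 tree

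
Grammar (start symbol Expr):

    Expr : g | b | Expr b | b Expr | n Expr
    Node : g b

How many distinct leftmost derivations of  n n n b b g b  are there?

6

Parse trees for n n n b b g b:
  [Expr [Expr n [Expr n [Expr n [Expr b [Expr b [Expr g]]]]]] b]
  [Expr n [Expr [Expr n [Expr n [Expr b [Expr b [Expr g]]]]] b]]
  [Expr n [Expr n [Expr [Expr n [Expr b [Expr b [Expr g]]]] b]]]
  [Expr n [Expr n [Expr n [Expr [Expr b [Expr b [Expr g]]] b]]]]
  [Expr n [Expr n [Expr n [Expr b [Expr [Expr b [Expr g]] b]]]]]
  [Expr n [Expr n [Expr n [Expr b [Expr b [Expr [Expr g] b]]]]]]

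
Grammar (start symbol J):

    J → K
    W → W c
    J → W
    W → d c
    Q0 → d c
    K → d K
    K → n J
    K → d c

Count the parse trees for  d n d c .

2

Parse trees for d n d c:
  [J [K d [K n [J [K d c]]]]]
  [J [K d [K n [J [W d c]]]]]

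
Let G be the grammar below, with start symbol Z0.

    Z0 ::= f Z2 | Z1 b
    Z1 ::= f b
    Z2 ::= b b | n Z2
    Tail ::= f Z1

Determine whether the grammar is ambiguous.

Witness: f b b

Derivation 1: Z0 ⇒ f Z2 ⇒ f b b
Derivation 2: Z0 ⇒ Z1 b ⇒ f b b

Two distinct leftmost derivations for the same string.

Ambiguous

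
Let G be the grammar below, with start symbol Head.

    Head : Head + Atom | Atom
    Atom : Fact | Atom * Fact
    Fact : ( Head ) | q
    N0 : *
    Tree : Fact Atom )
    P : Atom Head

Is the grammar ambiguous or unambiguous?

Unambiguous

Only Head, Atom, Fact are reachable from Head; ignoring the rest: Head → Head + Atom | Atom  ;  Atom → Atom * Fact | Fact  — a left-associative chain with Fact at the bottom. Each string factors uniquely by precedence.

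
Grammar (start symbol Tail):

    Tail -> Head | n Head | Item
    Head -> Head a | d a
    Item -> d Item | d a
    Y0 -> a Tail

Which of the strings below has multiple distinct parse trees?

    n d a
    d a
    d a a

d a

n d a: 1 tree
d a: 2 trees
d a a: 1 tree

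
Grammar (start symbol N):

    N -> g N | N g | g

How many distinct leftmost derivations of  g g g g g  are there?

Parse trees for g g g g g (showing first 6 of 16):
  [N g [N g [N g [N g [N g]]]]]
  [N g [N g [N g [N [N g] g]]]]
  [N g [N g [N [N g [N g]] g]]]
  [N g [N g [N [N [N g] g] g]]]
  [N g [N [N g [N g [N g]]] g]]
  [N g [N [N g [N [N g] g]] g]]

16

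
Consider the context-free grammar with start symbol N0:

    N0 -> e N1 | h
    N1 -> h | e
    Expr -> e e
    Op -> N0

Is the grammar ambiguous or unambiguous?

Unambiguous

(Expr, Op are unreachable from N0, so their rules don't affect L(N0).) The reachable rules are right-linear with at most one rule per (nonterminal, next-terminal) pair. Each input token forces the next rule, so parsing is deterministic.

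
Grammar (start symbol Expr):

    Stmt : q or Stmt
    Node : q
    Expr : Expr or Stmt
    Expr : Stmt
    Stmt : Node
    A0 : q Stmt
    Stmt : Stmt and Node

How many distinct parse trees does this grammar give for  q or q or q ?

4

Parse trees for q or q or q:
  [Expr [Expr [Stmt [Node q]]] or [Stmt q or [Stmt [Node q]]]]
  [Expr [Expr [Expr [Stmt [Node q]]] or [Stmt [Node q]]] or [Stmt [Node q]]]
  [Expr [Expr [Stmt q or [Stmt [Node q]]]] or [Stmt [Node q]]]
  [Expr [Stmt q or [Stmt q or [Stmt [Node q]]]]]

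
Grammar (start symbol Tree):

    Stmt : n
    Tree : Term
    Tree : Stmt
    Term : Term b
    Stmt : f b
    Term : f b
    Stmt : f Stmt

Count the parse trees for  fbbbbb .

1

Parse trees for fbbbbb:
  [Tree [Term [Term [Term [Term [Term f b] b] b] b] b]]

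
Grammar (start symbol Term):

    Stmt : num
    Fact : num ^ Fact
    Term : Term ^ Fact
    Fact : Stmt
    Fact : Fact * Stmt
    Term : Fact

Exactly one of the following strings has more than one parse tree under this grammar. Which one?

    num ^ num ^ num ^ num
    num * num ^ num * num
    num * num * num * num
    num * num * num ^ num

num ^ num ^ num ^ num

num ^ num ^ num ^ num: 8 trees
num * num ^ num * num: 1 tree
num * num * num * num: 1 tree
num * num * num ^ num: 1 tree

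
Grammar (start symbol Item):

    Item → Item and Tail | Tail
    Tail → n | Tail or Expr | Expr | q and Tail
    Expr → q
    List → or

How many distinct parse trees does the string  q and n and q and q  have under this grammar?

Parse trees for q and n and q and q:
  [Item [Item [Item [Tail [Expr q]]] and [Tail n]] and [Tail q and [Tail [Expr q]]]]
  [Item [Item [Tail q and [Tail n]]] and [Tail q and [Tail [Expr q]]]]
  [Item [Item [Item [Item [Tail [Expr q]]] and [Tail n]] and [Tail [Expr q]]] and [Tail [Expr q]]]
  [Item [Item [Item [Tail q and [Tail n]]] and [Tail [Expr q]]] and [Tail [Expr q]]]

4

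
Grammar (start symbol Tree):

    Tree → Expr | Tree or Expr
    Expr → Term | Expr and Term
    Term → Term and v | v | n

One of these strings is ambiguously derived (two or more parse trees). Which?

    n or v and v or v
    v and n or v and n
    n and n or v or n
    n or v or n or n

n or v and v or v

n or v and v or v: 2 trees
v and n or v and n: 1 tree
n and n or v or n: 1 tree
n or v or n or n: 1 tree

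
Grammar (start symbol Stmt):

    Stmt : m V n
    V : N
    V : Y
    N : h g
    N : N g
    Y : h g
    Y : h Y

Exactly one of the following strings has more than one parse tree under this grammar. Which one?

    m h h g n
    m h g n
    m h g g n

m h g n

m h h g n: 1 tree
m h g n: 2 trees
m h g g n: 1 tree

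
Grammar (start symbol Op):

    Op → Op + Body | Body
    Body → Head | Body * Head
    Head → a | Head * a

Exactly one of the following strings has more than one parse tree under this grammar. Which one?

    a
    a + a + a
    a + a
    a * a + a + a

a * a + a + a

a: 1 tree
a + a + a: 1 tree
a + a: 1 tree
a * a + a + a: 2 trees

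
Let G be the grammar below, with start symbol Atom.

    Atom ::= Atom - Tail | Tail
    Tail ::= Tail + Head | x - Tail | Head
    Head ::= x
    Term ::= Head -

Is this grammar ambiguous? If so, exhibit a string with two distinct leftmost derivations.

Ambiguous

Witness: x - x

Derivation 1: Atom ⇒ Atom - Tail ⇒ Tail - Tail ⇒ Head - Tail ⇒ x - Tail ⇒ x - Head ⇒ x - x
Derivation 2: Atom ⇒ Tail ⇒ x - Tail ⇒ x - Head ⇒ x - x

Two distinct leftmost derivations for the same string.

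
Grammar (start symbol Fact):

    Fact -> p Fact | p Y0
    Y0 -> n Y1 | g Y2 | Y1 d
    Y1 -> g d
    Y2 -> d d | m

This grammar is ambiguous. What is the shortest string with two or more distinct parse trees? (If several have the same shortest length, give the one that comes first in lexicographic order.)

length 3: no string has ≥2 trees
length 4: p g d d has 2 parse trees

Two derivations of p g d d:
  Fact ⇒ p Y0 ⇒ p g Y2 ⇒ p g d d
  Fact ⇒ p Y0 ⇒ p Y1 d ⇒ p g d d

p g d d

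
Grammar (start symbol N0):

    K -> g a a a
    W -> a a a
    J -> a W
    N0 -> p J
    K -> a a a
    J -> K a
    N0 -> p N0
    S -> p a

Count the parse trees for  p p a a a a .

Parse trees for p p a a a a:
  [N0 p [N0 p [J a [W a a a]]]]
  [N0 p [N0 p [J [K a a a] a]]]

2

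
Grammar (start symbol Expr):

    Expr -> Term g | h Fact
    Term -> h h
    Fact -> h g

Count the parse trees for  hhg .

2

Parse trees for hhg:
  [Expr [Term h h] g]
  [Expr h [Fact h g]]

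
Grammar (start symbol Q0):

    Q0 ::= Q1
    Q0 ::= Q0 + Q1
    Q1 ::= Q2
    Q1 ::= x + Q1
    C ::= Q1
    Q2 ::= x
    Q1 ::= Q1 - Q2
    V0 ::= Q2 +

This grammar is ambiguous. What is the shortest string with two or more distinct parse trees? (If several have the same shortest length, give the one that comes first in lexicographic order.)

length 1: no string has ≥2 trees
length 3: x + x has 2 parse trees

Two derivations of x + x:
  Q0 ⇒ Q1 ⇒ x + Q1 ⇒ x + Q2 ⇒ x + x
  Q0 ⇒ Q0 + Q1 ⇒ Q1 + Q1 ⇒ Q2 + Q1 ⇒ x + Q1 ⇒ x + Q2 ⇒ x + x

x + x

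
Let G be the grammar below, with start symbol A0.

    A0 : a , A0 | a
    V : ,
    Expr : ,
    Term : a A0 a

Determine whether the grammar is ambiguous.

(V, Expr, Term are unreachable from A0, so their rules don't affect L(A0).) Right-recursive list with a separator: after each atom, whether the separator follows determines the rule. One parse per string.

Unambiguous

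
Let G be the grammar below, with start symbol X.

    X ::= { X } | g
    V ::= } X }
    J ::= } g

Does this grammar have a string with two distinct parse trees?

(V, J are unreachable from X, so their rules don't affect L(X).) Each string is a nest of matched brackets around a single atom. An opening bracket forces the recursive rule; an atom forces the base rule.

Unambiguous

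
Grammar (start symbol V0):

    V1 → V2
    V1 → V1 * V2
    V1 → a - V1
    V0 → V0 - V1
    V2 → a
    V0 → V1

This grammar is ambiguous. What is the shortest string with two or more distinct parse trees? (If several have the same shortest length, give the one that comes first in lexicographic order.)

a - a

length 1: no string has ≥2 trees
length 3: a - a has 2 parse trees

Two derivations of a - a:
  V0 ⇒ V0 - V1 ⇒ V1 - V1 ⇒ V2 - V1 ⇒ a - V1 ⇒ a - V2 ⇒ a - a
  V0 ⇒ V1 ⇒ a - V1 ⇒ a - V2 ⇒ a - a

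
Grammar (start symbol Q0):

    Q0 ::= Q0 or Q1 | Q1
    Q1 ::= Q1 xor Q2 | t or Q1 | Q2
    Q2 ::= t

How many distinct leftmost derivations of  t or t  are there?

Parse trees for t or t:
  [Q0 [Q0 [Q1 [Q2 t]]] or [Q1 [Q2 t]]]
  [Q0 [Q1 t or [Q1 [Q2 t]]]]

2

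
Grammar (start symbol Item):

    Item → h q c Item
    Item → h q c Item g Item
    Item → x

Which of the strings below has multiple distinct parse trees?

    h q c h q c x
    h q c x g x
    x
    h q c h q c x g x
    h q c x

h q c h q c x g x

h q c h q c x: 1 tree
h q c x g x: 1 tree
x: 1 tree
h q c h q c x g x: 2 trees
h q c x: 1 tree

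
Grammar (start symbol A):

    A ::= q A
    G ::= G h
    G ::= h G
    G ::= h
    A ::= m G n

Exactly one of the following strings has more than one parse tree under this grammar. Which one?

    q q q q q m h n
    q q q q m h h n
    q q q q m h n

q q q q q m h n: 1 tree
q q q q m h h n: 2 trees
q q q q m h n: 1 tree

q q q q m h h n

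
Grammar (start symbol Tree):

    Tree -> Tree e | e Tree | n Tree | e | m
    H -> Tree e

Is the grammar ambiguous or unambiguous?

Witness: e e

Derivation 1: Tree ⇒ Tree e ⇒ e e
Derivation 2: Tree ⇒ e Tree ⇒ e e

Two distinct leftmost derivations for the same string.

Ambiguous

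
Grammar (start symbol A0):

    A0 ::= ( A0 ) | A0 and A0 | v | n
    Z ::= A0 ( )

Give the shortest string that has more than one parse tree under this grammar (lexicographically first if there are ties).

n and n and n

length 1: no string has ≥2 trees
length 3: no string has ≥2 trees
length 5: n and n and n has 2 parse trees

Two derivations of n and n and n:
  A0 ⇒ A0 and A0 ⇒ A0 and A0 and A0 ⇒ n and A0 and A0 ⇒ n and n and A0 ⇒ n and n and n
  A0 ⇒ A0 and A0 ⇒ n and A0 ⇒ n and A0 and A0 ⇒ n and n and A0 ⇒ n and n and n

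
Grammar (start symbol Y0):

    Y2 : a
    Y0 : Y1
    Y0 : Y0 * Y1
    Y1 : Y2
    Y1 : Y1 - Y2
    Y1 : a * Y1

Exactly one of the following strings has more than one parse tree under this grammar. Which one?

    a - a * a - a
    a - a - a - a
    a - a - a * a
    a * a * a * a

a - a * a - a: 1 tree
a - a - a - a: 1 tree
a - a - a * a: 1 tree
a * a * a * a: 8 trees

a * a * a * a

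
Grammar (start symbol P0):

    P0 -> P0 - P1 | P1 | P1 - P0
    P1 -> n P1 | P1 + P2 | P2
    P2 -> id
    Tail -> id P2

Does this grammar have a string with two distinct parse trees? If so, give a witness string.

Ambiguous

Witness: id - id

Derivation 1: P0 ⇒ P0 - P1 ⇒ P1 - P1 ⇒ P2 - P1 ⇒ id - P1 ⇒ id - P2 ⇒ id - id
Derivation 2: P0 ⇒ P1 - P0 ⇒ P2 - P0 ⇒ id - P0 ⇒ id - P1 ⇒ id - P2 ⇒ id - id

Two distinct leftmost derivations for the same string.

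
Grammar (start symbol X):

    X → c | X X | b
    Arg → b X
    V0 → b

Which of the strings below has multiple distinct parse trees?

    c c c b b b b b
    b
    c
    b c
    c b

c c c b b b b b: 429 trees
b: 1 tree
c: 1 tree
b c: 1 tree
c b: 1 tree

c c c b b b b b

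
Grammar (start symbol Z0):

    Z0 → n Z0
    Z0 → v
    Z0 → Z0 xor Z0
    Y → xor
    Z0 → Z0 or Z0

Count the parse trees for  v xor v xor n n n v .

2

Parse trees for v xor v xor n n n v:
  [Z0 [Z0 v] xor [Z0 [Z0 v] xor [Z0 n [Z0 n [Z0 n [Z0 v]]]]]]
  [Z0 [Z0 [Z0 v] xor [Z0 v]] xor [Z0 n [Z0 n [Z0 n [Z0 v]]]]]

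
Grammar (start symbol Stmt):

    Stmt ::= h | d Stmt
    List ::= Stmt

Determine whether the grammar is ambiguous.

(List is unreachable from Stmt, so its rules don't affect L(Stmt).) The reachable rules are right-linear with at most one rule per (nonterminal, next-terminal) pair. Each input token forces the next rule, so parsing is deterministic.

Unambiguous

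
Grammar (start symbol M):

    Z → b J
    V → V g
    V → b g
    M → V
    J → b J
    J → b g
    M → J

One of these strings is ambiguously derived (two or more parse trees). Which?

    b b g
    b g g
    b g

b b g: 1 tree
b g g: 1 tree
b g: 2 trees

b g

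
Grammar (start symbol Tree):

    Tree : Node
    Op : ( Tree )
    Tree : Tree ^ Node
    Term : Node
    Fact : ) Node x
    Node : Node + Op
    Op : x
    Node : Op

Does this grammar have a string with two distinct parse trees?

(Term, Fact are unreachable from Tree, so their rules don't affect L(Tree).) This is a standard precedence ladder (Tree over Node over Op), with each level left-recursive on its own operator ('^' at Tree, '+' at Node). That structure is LR(1), hence unambiguous.

Unambiguous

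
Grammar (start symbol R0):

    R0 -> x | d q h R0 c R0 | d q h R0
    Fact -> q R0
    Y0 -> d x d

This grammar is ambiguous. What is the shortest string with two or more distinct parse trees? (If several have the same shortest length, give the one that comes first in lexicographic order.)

d q h d q h x c x

length 1: no string has ≥2 trees
length 4: no string has ≥2 trees
length 6: no string has ≥2 trees
length 7: no string has ≥2 trees
length 9: d q h d q h x c x has 2 parse trees

Two derivations of d q h d q h x c x:
  R0 ⇒ d q h R0 c R0 ⇒ d q h d q h R0 c R0 ⇒ d q h d q h x c R0 ⇒ d q h d q h x c x
  R0 ⇒ d q h R0 ⇒ d q h d q h R0 c R0 ⇒ d q h d q h x c R0 ⇒ d q h d q h x c x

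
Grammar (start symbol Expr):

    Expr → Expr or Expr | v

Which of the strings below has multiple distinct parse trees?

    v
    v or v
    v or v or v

v: 1 tree
v or v: 1 tree
v or v or v: 2 trees

v or v or v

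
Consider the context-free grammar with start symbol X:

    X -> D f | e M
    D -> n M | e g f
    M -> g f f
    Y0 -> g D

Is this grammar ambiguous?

Witness: e g f f

Derivation 1: X ⇒ D f ⇒ e g f f
Derivation 2: X ⇒ e M ⇒ e g f f

Two distinct leftmost derivations for the same string.

Ambiguous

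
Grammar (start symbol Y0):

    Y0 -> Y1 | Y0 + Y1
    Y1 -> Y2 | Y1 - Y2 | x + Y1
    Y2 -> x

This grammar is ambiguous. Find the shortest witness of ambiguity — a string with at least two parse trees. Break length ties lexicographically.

x + x

length 1: no string has ≥2 trees
length 3: x + x has 2 parse trees

Two derivations of x + x:
  Y0 ⇒ Y1 ⇒ x + Y1 ⇒ x + Y2 ⇒ x + x
  Y0 ⇒ Y0 + Y1 ⇒ Y1 + Y1 ⇒ Y2 + Y1 ⇒ x + Y1 ⇒ x + Y2 ⇒ x + x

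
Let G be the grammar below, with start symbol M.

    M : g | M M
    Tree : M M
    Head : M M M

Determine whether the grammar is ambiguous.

Witness: g g g

Derivation 1: M ⇒ M M ⇒ g M ⇒ g M M ⇒ g g M ⇒ g g g
Derivation 2: M ⇒ M M ⇒ M M M ⇒ g M M ⇒ g g M ⇒ g g g

Two distinct leftmost derivations for the same string.

Ambiguous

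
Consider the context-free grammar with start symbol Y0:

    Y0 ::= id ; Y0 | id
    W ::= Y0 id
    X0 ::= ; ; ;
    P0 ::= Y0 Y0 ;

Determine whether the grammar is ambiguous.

Unambiguous

Only Y0 is reachable from Y0; ignoring the rest: Right-recursive list with a separator: after each atom, whether the separator follows determines the rule. One parse per string.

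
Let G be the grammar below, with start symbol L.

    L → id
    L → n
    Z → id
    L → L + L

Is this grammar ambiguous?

Ambiguous

Witness: id + id + id

Derivation 1: L ⇒ L + L ⇒ id + L ⇒ id + L + L ⇒ id + id + L ⇒ id + id + id
Derivation 2: L ⇒ L + L ⇒ L + L + L ⇒ id + L + L ⇒ id + id + L ⇒ id + id + id

Two distinct leftmost derivations for the same string.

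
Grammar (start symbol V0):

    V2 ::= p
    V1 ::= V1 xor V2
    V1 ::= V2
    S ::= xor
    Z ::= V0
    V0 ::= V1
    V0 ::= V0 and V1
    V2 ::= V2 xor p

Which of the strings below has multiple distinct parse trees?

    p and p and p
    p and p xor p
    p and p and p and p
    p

p and p xor p

p and p and p: 1 tree
p and p xor p: 2 trees
p and p and p and p: 1 tree
p: 1 tree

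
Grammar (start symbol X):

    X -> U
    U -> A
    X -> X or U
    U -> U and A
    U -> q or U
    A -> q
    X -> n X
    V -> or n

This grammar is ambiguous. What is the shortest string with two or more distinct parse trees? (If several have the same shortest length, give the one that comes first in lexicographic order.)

q or q

length 1: no string has ≥2 trees
length 2: no string has ≥2 trees
length 3: q or q has 2 parse trees

Two derivations of q or q:
  X ⇒ U ⇒ q or U ⇒ q or A ⇒ q or q
  X ⇒ X or U ⇒ U or U ⇒ A or U ⇒ q or U ⇒ q or A ⇒ q or q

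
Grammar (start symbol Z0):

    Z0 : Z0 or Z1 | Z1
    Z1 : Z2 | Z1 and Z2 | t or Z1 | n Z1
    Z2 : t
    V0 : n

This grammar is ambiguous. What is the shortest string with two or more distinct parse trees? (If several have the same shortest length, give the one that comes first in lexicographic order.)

t or t

length 1: no string has ≥2 trees
length 2: no string has ≥2 trees
length 3: t or t has 2 parse trees

Two derivations of t or t:
  Z0 ⇒ Z0 or Z1 ⇒ Z1 or Z1 ⇒ Z2 or Z1 ⇒ t or Z1 ⇒ t or Z2 ⇒ t or t
  Z0 ⇒ Z1 ⇒ t or Z1 ⇒ t or Z2 ⇒ t or t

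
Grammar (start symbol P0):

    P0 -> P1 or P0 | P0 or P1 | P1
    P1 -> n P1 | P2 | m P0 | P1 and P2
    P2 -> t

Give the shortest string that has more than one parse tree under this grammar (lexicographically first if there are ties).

t or t

length 1: no string has ≥2 trees
length 2: no string has ≥2 trees
length 3: t or t has 2 parse trees

Two derivations of t or t:
  P0 ⇒ P1 or P0 ⇒ P2 or P0 ⇒ t or P0 ⇒ t or P1 ⇒ t or P2 ⇒ t or t
  P0 ⇒ P0 or P1 ⇒ P1 or P1 ⇒ P2 or P1 ⇒ t or P1 ⇒ t or P2 ⇒ t or t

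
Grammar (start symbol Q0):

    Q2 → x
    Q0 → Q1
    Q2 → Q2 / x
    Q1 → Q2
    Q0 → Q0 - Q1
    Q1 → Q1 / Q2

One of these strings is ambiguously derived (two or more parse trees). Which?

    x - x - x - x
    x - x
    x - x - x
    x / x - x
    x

x - x - x - x: 1 tree
x - x: 1 tree
x - x - x: 1 tree
x / x - x: 2 trees
x: 1 tree

x / x - x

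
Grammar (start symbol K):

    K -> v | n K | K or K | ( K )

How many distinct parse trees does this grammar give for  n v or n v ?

Parse trees for n v or n v:
  [K n [K [K v] or [K n [K v]]]]
  [K [K n [K v]] or [K n [K v]]]

2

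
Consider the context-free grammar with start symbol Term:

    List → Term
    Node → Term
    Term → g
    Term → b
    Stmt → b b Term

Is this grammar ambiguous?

(Stmt, Node, List are unreachable from Term, so their rules don't affect L(Term).) Restricted to the reachable nonterminals, every rule has the form A → t or A → t B, and no two rules for the same A share a first terminal. The grammar encodes a DFA — one run per string.

Unambiguous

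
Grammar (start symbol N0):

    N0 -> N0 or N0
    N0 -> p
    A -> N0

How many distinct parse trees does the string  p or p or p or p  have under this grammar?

Parse trees for p or p or p or p:
  [N0 [N0 p] or [N0 [N0 p] or [N0 [N0 p] or [N0 p]]]]
  [N0 [N0 p] or [N0 [N0 [N0 p] or [N0 p]] or [N0 p]]]
  [N0 [N0 [N0 p] or [N0 p]] or [N0 [N0 p] or [N0 p]]]
  [N0 [N0 [N0 p] or [N0 [N0 p] or [N0 p]]] or [N0 p]]
  [N0 [N0 [N0 [N0 p] or [N0 p]] or [N0 p]] or [N0 p]]

5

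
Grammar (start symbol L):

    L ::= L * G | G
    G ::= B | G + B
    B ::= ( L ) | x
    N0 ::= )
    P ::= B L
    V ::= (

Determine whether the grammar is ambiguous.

Only L, G, B are reachable from L; ignoring the rest: L → L * G | G  ;  G → G + B | B  — a left-associative chain with B at the bottom. Each string factors uniquely by precedence.

Unambiguous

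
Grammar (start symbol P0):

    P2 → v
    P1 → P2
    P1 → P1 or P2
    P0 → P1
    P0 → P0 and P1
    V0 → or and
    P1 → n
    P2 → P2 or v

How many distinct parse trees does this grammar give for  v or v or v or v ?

Parse trees for v or v or v or v:
  [P0 [P1 [P2 [P2 [P2 [P2 v] or v] or v] or v]]]
  [P0 [P1 [P1 [P2 v]] or [P2 [P2 [P2 v] or v] or v]]]
  [P0 [P1 [P1 [P2 [P2 v] or v]] or [P2 [P2 v] or v]]]
  [P0 [P1 [P1 [P1 [P2 v]] or [P2 v]] or [P2 [P2 v] or v]]]
  [P0 [P1 [P1 [P2 [P2 [P2 v] or v] or v]] or [P2 v]]]
  [P0 [P1 [P1 [P1 [P2 v]] or [P2 [P2 v] or v]] or [P2 v]]]
  [P0 [P1 [P1 [P1 [P2 [P2 v] or v]] or [P2 v]] or [P2 v]]]
  [P0 [P1 [P1 [P1 [P1 [P2 v]] or [P2 v]] or [P2 v]] or [P2 v]]]

8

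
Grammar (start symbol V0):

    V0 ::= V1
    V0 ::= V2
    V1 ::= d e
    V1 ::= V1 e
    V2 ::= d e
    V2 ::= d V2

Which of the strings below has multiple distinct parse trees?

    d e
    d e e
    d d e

d e: 2 trees
d e e: 1 tree
d d e: 1 tree

d e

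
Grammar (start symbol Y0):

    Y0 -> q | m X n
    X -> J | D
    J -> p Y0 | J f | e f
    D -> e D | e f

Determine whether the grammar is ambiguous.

Witness: m e f n

Derivation 1: Y0 ⇒ m X n ⇒ m J n ⇒ m e f n
Derivation 2: Y0 ⇒ m X n ⇒ m D n ⇒ m e f n

Two distinct leftmost derivations for the same string.

Ambiguous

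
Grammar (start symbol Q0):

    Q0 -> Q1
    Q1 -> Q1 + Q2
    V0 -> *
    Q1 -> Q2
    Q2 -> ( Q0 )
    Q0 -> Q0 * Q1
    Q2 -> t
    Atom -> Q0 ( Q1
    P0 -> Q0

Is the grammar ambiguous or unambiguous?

Unambiguous

Only Q0, Q1, Q2 are reachable from Q0; ignoring the rest: Q0 → Q0 * Q1 | Q1  ;  Q1 → Q1 + Q2 | Q2  — a left-associative chain with Q2 at the bottom. Each string factors uniquely by precedence.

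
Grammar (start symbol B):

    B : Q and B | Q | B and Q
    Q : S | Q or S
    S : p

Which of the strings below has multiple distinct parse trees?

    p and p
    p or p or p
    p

p and p: 2 trees
p or p or p: 1 tree
p: 1 tree

p and p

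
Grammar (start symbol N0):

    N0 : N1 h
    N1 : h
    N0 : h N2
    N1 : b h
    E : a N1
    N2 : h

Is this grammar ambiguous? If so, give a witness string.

Ambiguous

Witness: h h

Derivation 1: N0 ⇒ N1 h ⇒ h h
Derivation 2: N0 ⇒ h N2 ⇒ h h

Two distinct leftmost derivations for the same string.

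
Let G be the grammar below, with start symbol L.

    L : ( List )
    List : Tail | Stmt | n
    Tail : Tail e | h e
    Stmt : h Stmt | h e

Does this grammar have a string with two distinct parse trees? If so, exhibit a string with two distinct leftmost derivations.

Ambiguous

Witness: ( h e )

Derivation 1: L ⇒ ( List ) ⇒ ( Tail ) ⇒ ( h e )
Derivation 2: L ⇒ ( List ) ⇒ ( Stmt ) ⇒ ( h e )

Two distinct leftmost derivations for the same string.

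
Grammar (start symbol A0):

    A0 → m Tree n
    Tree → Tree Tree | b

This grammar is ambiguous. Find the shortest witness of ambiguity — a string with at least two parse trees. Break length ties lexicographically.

length 3: no string has ≥2 trees
length 4: no string has ≥2 trees
length 5: m b b b n has 2 parse trees

Two derivations of m b b b n:
  A0 ⇒ m Tree n ⇒ m Tree Tree n ⇒ m Tree Tree Tree n ⇒ m b Tree Tree n ⇒ m b b Tree n ⇒ m b b b n
  A0 ⇒ m Tree n ⇒ m Tree Tree n ⇒ m b Tree n ⇒ m b Tree Tree n ⇒ m b b Tree n ⇒ m b b b n

m b b b n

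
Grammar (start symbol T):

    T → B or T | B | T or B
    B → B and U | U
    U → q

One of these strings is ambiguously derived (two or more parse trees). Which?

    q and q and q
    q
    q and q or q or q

q and q and q: 1 tree
q: 1 tree
q and q or q or q: 4 trees

q and q or q or q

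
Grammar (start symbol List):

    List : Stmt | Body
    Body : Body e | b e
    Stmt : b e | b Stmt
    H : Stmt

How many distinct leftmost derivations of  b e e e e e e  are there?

1

Parse trees for b e e e e e e:
  [List [Body [Body [Body [Body [Body [Body b e] e] e] e] e] e]]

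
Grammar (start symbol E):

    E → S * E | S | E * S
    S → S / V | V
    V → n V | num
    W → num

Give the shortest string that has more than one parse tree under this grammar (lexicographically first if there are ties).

num * num

length 1: no string has ≥2 trees
length 2: no string has ≥2 trees
length 3: num * num has 2 parse trees

Two derivations of num * num:
  E ⇒ S * E ⇒ V * E ⇒ num * E ⇒ num * S ⇒ num * V ⇒ num * num
  E ⇒ E * S ⇒ S * S ⇒ V * S ⇒ num * S ⇒ num * V ⇒ num * num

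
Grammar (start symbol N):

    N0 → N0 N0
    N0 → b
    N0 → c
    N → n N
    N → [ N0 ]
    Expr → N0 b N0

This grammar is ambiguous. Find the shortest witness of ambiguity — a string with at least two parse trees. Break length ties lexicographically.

[ b b b ]

length 3: no string has ≥2 trees
length 4: no string has ≥2 trees
length 5: [ b b b ] has 2 parse trees

Two derivations of [ b b b ]:
  N ⇒ [ N0 ] ⇒ [ N0 N0 ] ⇒ [ N0 N0 N0 ] ⇒ [ b N0 N0 ] ⇒ [ b b N0 ] ⇒ [ b b b ]
  N ⇒ [ N0 ] ⇒ [ N0 N0 ] ⇒ [ b N0 ] ⇒ [ b N0 N0 ] ⇒ [ b b N0 ] ⇒ [ b b b ]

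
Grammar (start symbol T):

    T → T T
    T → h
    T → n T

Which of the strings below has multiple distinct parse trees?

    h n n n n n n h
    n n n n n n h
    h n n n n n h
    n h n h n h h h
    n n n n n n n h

h n n n n n n h: 1 tree
n n n n n n h: 1 tree
h n n n n n h: 1 tree
n h n h n h h h: 113 trees
n n n n n n n h: 1 tree

n h n h n h h h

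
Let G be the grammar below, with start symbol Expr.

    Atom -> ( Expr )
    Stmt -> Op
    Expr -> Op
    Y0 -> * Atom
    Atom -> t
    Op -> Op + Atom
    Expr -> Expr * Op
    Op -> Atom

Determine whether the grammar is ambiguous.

Only Expr, Op, Atom are reachable from Expr; ignoring the rest: The grammar is stratified — Expr handles '*' (left-recursive), Op handles '+', Atom atoms. Each operator has a fixed associativity and precedence level, so every string has one parse.

Unambiguous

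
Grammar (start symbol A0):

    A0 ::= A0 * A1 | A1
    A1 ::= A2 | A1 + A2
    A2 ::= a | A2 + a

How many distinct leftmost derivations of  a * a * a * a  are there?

1

Parse trees for a * a * a * a:
  [A0 [A0 [A0 [A0 [A1 [A2 a]]] * [A1 [A2 a]]] * [A1 [A2 a]]] * [A1 [A2 a]]]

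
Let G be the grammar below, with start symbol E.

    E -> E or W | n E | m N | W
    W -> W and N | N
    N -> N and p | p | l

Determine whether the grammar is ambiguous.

Witness: l and p

Derivation 1: E ⇒ W ⇒ W and N ⇒ N and N ⇒ l and N ⇒ l and p
Derivation 2: E ⇒ W ⇒ N ⇒ N and p ⇒ l and p

Two distinct leftmost derivations for the same string.

Ambiguous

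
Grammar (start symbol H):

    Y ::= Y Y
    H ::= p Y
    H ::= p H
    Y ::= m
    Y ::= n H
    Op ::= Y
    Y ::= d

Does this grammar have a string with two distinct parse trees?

Ambiguous

Witness: p d d d

Derivation 1: H ⇒ p Y ⇒ p Y Y ⇒ p Y Y Y ⇒ p d Y Y ⇒ p d d Y ⇒ p d d d
Derivation 2: H ⇒ p Y ⇒ p Y Y ⇒ p d Y ⇒ p d Y Y ⇒ p d d Y ⇒ p d d d

Two distinct leftmost derivations for the same string.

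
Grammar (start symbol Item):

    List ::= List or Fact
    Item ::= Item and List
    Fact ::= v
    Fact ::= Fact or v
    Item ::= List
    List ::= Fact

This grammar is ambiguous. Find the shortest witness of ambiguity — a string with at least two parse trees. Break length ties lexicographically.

v or v

length 1: no string has ≥2 trees
length 3: v or v has 2 parse trees

Two derivations of v or v:
  Item ⇒ List ⇒ List or Fact ⇒ Fact or Fact ⇒ v or Fact ⇒ v or v
  Item ⇒ List ⇒ Fact ⇒ Fact or v ⇒ v or v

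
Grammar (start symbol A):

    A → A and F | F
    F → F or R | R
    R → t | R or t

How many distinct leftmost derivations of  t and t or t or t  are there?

4

Parse trees for t and t or t or t:
  [A [A [F [R t]]] and [F [F [R t]] or [R [R t] or t]]]
  [A [A [F [R t]]] and [F [F [F [R t]] or [R t]] or [R t]]]
  [A [A [F [R t]]] and [F [F [R [R t] or t]] or [R t]]]
  [A [A [F [R t]]] and [F [R [R [R t] or t] or t]]]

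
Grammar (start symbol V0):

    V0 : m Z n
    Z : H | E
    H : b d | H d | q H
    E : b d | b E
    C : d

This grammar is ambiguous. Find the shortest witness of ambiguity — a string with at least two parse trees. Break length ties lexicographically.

length 4: m b d n has 2 parse trees

Two derivations of m b d n:
  V0 ⇒ m Z n ⇒ m H n ⇒ m b d n
  V0 ⇒ m Z n ⇒ m E n ⇒ m b d n

m b d n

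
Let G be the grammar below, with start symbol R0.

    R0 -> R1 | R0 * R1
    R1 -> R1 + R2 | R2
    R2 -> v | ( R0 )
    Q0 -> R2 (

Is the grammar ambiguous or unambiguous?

(Q0 is unreachable from R0, so its rules don't affect L(R0).) The grammar is stratified — R0 handles '*' (left-recursive), R1 handles '+', R2 atoms. Each operator has a fixed associativity and precedence level, so every string has one parse.

Unambiguous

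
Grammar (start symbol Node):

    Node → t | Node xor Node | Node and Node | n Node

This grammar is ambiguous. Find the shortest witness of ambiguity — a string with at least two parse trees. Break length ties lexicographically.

length 1: no string has ≥2 trees
length 2: no string has ≥2 trees
length 3: no string has ≥2 trees
length 4: n t and t has 2 parse trees

Two derivations of n t and t:
  Node ⇒ Node and Node ⇒ n Node and Node ⇒ n t and Node ⇒ n t and t
  Node ⇒ n Node ⇒ n Node and Node ⇒ n t and Node ⇒ n t and t

n t and t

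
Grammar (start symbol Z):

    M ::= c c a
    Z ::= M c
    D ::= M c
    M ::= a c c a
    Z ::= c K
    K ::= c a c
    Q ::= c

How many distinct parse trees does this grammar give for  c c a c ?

Parse trees for c c a c:
  [Z [M c c a] c]
  [Z c [K c a c]]

2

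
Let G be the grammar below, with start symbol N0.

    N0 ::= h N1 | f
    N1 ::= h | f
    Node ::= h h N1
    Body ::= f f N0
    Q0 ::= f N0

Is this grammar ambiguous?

(Node, Body, Q0 are unreachable from N0, so their rules don't affect L(N0).) Restricted to the reachable nonterminals, every rule has the form A → t or A → t B, and no two rules for the same A share a first terminal. The grammar encodes a DFA — one run per string.

Unambiguous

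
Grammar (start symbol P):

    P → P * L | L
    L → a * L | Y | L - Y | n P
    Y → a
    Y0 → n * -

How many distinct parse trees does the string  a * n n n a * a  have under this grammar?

Parse trees for a * n n n a * a (showing first 6 of 10):
  [P [P [L [Y a]]] * [L n [P [P [L n [P [L n [P [L [Y a]]]]]]] * [L [Y a]]]]]
  [P [P [L [Y a]]] * [L n [P [L n [P [P [L n [P [L [Y a]]]]] * [L [Y a]]]]]]]
  [P [P [L [Y a]]] * [L n [P [L n [P [L n [P [P [L [Y a]]] * [L [Y a]]]]]]]]]
  [P [P [L [Y a]]] * [L n [P [L n [P [L n [P [L a * [L [Y a]]]]]]]]]]
  [P [P [P [L [Y a]]] * [L n [P [L n [P [L n [P [L [Y a]]]]]]]]] * [L [Y a]]]
  [P [P [L a * [L n [P [L n [P [L n [P [L [Y a]]]]]]]]]] * [L [Y a]]]

10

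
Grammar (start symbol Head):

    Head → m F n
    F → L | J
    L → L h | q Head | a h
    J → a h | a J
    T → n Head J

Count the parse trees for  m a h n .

Parse trees for m a h n:
  [Head m [F [L a h]] n]
  [Head m [F [J a h]] n]

2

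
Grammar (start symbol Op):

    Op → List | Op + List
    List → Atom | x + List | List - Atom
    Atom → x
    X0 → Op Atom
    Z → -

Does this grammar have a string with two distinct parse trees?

Ambiguous

Witness: x + x

Derivation 1: Op ⇒ List ⇒ x + List ⇒ x + Atom ⇒ x + x
Derivation 2: Op ⇒ Op + List ⇒ List + List ⇒ Atom + List ⇒ x + List ⇒ x + Atom ⇒ x + x

Two distinct leftmost derivations for the same string.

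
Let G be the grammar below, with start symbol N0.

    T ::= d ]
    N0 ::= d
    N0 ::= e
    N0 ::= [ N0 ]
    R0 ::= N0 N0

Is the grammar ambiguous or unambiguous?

Unambiguous

Only N0 is reachable from N0; ignoring the rest: L(N0) is { openⁿ atom closeⁿ : n ≥ 0 }. The bracket depth fixes n, and the derivation is forced at every step.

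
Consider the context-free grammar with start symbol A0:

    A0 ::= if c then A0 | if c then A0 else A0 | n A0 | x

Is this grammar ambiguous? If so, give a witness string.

Ambiguous

Witness: if c then if c then x else x

Derivation 1: A0 ⇒ if c then A0 ⇒ if c then if c then A0 else A0 ⇒ if c then if c then x else A0 ⇒ if c then if c then x else x
Derivation 2: A0 ⇒ if c then A0 else A0 ⇒ if c then if c then A0 else A0 ⇒ if c then if c then x else A0 ⇒ if c then if c then x else x

Two distinct leftmost derivations for the same string.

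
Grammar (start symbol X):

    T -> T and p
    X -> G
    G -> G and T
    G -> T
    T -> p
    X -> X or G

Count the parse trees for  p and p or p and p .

Parse trees for p and p or p and p:
  [X [X [G [G [T p]] and [T p]]] or [G [G [T p]] and [T p]]]
  [X [X [G [G [T p]] and [T p]]] or [G [T [T p] and p]]]
  [X [X [G [T [T p] and p]]] or [G [G [T p]] and [T p]]]
  [X [X [G [T [T p] and p]]] or [G [T [T p] and p]]]

4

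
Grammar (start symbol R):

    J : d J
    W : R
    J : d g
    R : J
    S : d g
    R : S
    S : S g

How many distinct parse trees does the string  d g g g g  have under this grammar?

1

Parse trees for d g g g g:
  [R [S [S [S [S d g] g] g] g]]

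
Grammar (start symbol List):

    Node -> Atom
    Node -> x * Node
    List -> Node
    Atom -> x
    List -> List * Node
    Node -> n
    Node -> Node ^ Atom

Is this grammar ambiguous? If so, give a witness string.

Ambiguous

Witness: x * n

Derivation 1: List ⇒ Node ⇒ x * Node ⇒ x * n
Derivation 2: List ⇒ List * Node ⇒ Node * Node ⇒ Atom * Node ⇒ x * Node ⇒ x * n

Two distinct leftmost derivations for the same string.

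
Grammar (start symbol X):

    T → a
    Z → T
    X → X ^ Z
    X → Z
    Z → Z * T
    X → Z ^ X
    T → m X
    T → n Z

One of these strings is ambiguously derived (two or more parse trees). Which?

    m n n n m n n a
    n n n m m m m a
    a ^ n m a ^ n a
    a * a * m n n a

m n n n m n n a: 1 tree
n n n m m m m a: 1 tree
a ^ n m a ^ n a: 8 trees
a * a * m n n a: 1 tree

a ^ n m a ^ n a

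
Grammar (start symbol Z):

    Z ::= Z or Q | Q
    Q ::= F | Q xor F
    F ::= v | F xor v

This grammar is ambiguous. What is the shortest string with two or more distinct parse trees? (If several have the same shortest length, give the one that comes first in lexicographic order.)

length 1: no string has ≥2 trees
length 3: v xor v has 2 parse trees

Two derivations of v xor v:
  Z ⇒ Q ⇒ F ⇒ F xor v ⇒ v xor v
  Z ⇒ Q ⇒ Q xor F ⇒ F xor F ⇒ v xor F ⇒ v xor v

v xor v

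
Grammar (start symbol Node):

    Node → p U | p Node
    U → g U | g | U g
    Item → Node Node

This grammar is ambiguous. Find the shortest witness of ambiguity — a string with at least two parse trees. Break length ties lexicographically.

length 2: no string has ≥2 trees
length 3: p g g has 2 parse trees

Two derivations of p g g:
  Node ⇒ p U ⇒ p g U ⇒ p g g
  Node ⇒ p U ⇒ p U g ⇒ p g g

p g g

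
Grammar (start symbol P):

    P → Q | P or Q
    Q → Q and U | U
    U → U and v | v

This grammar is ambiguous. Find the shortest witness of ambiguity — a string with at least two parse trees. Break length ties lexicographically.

length 1: no string has ≥2 trees
length 3: v and v has 2 parse trees

Two derivations of v and v:
  P ⇒ Q ⇒ Q and U ⇒ U and U ⇒ v and U ⇒ v and v
  P ⇒ Q ⇒ U ⇒ U and v ⇒ v and v

v and v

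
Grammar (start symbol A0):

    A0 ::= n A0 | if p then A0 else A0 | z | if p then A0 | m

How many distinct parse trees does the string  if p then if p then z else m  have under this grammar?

2

Parse trees for if p then if p then z else m:
  [A0 if p then [A0 if p then [A0 z]] else [A0 m]]
  [A0 if p then [A0 if p then [A0 z] else [A0 m]]]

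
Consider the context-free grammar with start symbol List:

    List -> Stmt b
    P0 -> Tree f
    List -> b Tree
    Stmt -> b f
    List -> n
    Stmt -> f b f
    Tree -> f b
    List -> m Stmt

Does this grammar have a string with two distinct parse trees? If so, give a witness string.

Witness: b f b

Derivation 1: List ⇒ Stmt b ⇒ b f b
Derivation 2: List ⇒ b Tree ⇒ b f b

Two distinct leftmost derivations for the same string.

Ambiguous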